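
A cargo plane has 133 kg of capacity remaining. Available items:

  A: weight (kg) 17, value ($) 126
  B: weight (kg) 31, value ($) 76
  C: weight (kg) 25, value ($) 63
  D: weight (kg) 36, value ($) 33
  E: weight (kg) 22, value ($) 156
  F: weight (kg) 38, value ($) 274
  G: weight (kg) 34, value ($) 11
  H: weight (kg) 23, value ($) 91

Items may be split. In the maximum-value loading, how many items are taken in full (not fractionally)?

Greedy by value/weight ratio, highest first.
Order: A (126/17=7.41) > F (274/38=7.21) > E (156/22=7.09) > H (91/23=3.96) > C (63/25=2.52) > B (76/31=2.45) > D (33/36=0.92) > G (11/34=0.32)
Fill: take A (17 @ 126) → take F (38 @ 274) → take E (22 @ 156) → take H (23 @ 91) → take C (25 @ 63) → take 8/31 of B → 19.61; 133/133 used.
5 item(s) taken whole; one partial (take 8/31 of B).

5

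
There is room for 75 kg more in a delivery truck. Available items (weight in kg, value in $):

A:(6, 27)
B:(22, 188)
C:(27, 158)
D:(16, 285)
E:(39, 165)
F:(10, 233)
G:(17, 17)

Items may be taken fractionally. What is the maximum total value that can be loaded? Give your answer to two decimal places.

864.00

Order: F (233/10=23.30) > D (285/16=17.81) > B (188/22=8.55) > C (158/27=5.85) > A (27/6=4.50) > E (165/39=4.23) > G (17/17=1.00)
Fill: take F (10 @ 233) → take D (16 @ 285) → take B (22 @ 188) → take C (27 @ 158); 75/75 used.
Total value = 864.00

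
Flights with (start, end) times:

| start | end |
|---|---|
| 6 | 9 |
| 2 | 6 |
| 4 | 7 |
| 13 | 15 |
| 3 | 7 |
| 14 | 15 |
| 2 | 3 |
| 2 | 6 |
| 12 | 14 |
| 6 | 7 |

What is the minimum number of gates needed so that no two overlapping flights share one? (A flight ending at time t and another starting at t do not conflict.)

4

Count concurrent intervals with a sweep; the peak is the room count.
Events (time:±→running): 2:+→1 2:+→2 2:+→3 3:-→2 3:+→3 4:+→4 … peak 4.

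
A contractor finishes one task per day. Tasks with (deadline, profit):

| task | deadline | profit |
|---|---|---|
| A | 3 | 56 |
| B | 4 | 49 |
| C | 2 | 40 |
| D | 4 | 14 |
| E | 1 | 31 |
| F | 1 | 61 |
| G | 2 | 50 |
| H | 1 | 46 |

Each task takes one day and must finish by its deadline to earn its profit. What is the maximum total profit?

Profit order: F=61 A=56 G=50 B=49 H=46 C=40 E=31 D=14
Assign: F→slot 1, A→slot 3, G→slot 2, B→slot 4, H skipped, C skipped, E skipped, D skipped.
Slots: [1:F] [2:G] [3:A] [4:B]
Profit = 61 + 50 + 56 + 49 = 216

216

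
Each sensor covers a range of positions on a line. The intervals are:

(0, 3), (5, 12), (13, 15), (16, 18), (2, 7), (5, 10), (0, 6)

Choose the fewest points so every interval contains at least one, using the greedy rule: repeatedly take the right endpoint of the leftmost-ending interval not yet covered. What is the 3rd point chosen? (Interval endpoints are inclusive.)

15

Sort by right endpoint; whenever an interval is uncovered, place a point at its right end.
By right end: [0,3]  [0,6]  [2,7]  [5,10]  [5,12]  [13,15]  [16,18]
[0,3] uncovered → point at 3; [5,10] uncovered → point at 10; [13,15] uncovered → point at 15; [16,18] uncovered → point at 18.
Points: 3, 10, 15, 18 (4 total).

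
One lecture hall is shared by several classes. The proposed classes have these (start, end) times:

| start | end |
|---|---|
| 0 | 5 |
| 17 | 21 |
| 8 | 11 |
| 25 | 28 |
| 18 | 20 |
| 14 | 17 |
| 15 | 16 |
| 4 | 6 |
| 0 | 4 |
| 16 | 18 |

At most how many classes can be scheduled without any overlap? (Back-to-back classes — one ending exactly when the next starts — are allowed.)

7

Order by finish time; keep every interval that doesn't clash with the previous kept one.
By end time: (0,4), (0,5), (4,6), (8,11), (15,16), (14,17), (16,18), (18,20), (17,21), (25,28).
Pick (0,4); next start ≥ 4 → (4,6); next start ≥ 6 → (8,11); next start ≥ 11 → (15,16); next start ≥ 16 → (16,18); next start ≥ 18 → (18,20); next start ≥ 20 → (25,28).
Selected 7 classes.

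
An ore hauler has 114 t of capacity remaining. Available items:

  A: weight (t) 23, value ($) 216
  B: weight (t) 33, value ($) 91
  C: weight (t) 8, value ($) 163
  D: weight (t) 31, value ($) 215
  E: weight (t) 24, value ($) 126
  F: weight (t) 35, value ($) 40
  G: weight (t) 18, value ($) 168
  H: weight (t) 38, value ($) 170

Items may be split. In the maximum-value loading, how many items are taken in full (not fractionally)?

Sort by value per unit weight and fill in that order.
Order: C (163/8=20.38) > A (216/23=9.39) > G (168/18=9.33) > D (215/31=6.94) > E (126/24=5.25) > H (170/38=4.47) > B (91/33=2.76) > F (40/35=1.14)
Fill: take C (8 @ 163) → take A (23 @ 216) → take G (18 @ 168) → take D (31 @ 215) → take E (24 @ 126) → take 10/38 of H → 44.74; 114/114 used.
5 item(s) taken whole; one partial (take 10/38 of H).

5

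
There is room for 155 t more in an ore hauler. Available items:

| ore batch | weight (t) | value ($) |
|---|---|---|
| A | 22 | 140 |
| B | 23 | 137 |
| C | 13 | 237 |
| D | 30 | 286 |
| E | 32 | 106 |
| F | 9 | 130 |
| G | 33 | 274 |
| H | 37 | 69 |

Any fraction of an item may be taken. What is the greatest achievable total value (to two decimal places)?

Sort by value per unit weight and fill in that order.
Ratios (sorted): C 18.23, F 14.44, D 9.53, G 8.30, A 6.36, B 5.96, E 3.31, H 1.86
take C (13 @ 237); take F (9 @ 130); take D (30 @ 286); take G (33 @ 274); take A (22 @ 140); take B (23 @ 137); take 25/32 of E → 82.81. Capacity used 155/155.
Total value = 1286.81

1286.81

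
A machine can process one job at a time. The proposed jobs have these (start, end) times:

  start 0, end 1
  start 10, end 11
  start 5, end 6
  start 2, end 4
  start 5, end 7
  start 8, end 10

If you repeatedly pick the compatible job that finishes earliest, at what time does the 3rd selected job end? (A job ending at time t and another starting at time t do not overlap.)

Greedy by earliest finish: after sorting by end time, pick each interval compatible with the last pick.
By end time: (0,1), (2,4), (5,6), (5,7), (8,10), (10,11).
Pick (0,1); next start ≥ 1 → (2,4); next start ≥ 4 → (5,6); next start ≥ 6 → (8,10); next start ≥ 10 → (10,11).
Selected: (0,1) (2,4) (5,6) (8,10) (10,11)

6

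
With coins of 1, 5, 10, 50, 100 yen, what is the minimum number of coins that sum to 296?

296 = 2×100 + 1×50 + 4×10 + 1×5 + 1×1
Total coins = 2 + 1 + 4 + 1 + 1 = 9

9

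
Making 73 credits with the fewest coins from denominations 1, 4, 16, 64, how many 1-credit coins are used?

73 − 1×64→9 − 2×4→1 − 1×1→0
Count of 1: 1

1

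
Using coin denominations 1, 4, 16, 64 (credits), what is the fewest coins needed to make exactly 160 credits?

4

Greedy: take as many of the largest coin as possible, then repeat with the remainder.
160 − 2×64→32 − 2×16→0
Total coins = 2 + 2 = 4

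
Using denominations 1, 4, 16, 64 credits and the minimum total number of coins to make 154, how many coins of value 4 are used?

2

Greedy: take as many of the largest coin as possible, then repeat with the remainder.
154 − 2×64→26 − 1×16→10 − 2×4→2 − 2×1→0
Count of 4: 2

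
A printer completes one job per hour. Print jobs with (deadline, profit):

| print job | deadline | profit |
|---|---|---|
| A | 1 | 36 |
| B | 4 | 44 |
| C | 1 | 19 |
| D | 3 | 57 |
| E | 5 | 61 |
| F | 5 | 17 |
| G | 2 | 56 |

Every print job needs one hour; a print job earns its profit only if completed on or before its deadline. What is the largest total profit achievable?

254

Sort by profit descending; place each in the latest free slot ≤ its deadline.
By profit: E(d5,61), D(d3,57), G(d2,56), B(d4,44), A(d1,36), C(d1,19), F(d5,17)
E→slot 5; D→slot 3; G→slot 2; B→slot 4; A→slot 1; C skipped; F skipped.
Profit = 36 + 56 + 57 + 44 + 61 = 254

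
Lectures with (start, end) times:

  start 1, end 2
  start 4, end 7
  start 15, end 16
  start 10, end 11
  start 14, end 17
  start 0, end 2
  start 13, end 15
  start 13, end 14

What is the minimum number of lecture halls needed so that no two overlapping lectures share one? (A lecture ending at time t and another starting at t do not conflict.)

starts: [0, 1, 4, 10, 13, 13, 14, 15]
ends:   [2, 2, 7, 11, 14, 15, 16, 17]
s0→1 s1→2  — peak 2.

2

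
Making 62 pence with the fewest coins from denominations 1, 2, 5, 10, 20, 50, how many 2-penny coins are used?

1

62 − 1×50→12 − 1×10→2 − 1×2→0
Count of 2: 1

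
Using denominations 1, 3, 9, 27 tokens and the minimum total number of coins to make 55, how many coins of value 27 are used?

Greedy: take as many of the largest coin as possible, then repeat with the remainder.
55 − 2×27→1 − 1×1→0
Count of 27: 2

2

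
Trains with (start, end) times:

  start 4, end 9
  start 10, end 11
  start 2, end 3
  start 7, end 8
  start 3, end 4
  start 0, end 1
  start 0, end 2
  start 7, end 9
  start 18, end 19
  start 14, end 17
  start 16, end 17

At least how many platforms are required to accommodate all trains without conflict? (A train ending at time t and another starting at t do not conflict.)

3

Count concurrent intervals with a sweep; the peak is the room count.
starts: [0, 0, 2, 3, 4, 7, 7, 10, 14, 16, 18]
ends:   [1, 2, 3, 4, 8, 9, 9, 11, 17, 17, 19]
s0→1 s0→2 e1→1 e2→0 s2→1 e3→0 s3→1 e4→0 s4→1 s7→2 s7→3  — peak 3.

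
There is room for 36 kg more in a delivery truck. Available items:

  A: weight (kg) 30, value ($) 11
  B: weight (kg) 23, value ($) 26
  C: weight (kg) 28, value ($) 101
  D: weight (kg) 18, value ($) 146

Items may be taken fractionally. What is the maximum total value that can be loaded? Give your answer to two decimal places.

210.93

Sort by value per unit weight and fill in that order.
Ratios (sorted): D 8.11, C 3.61, B 1.13, A 0.37
take D (18 @ 146); take 18/28 of C → 64.93. Capacity used 36/36.
Total value = 210.93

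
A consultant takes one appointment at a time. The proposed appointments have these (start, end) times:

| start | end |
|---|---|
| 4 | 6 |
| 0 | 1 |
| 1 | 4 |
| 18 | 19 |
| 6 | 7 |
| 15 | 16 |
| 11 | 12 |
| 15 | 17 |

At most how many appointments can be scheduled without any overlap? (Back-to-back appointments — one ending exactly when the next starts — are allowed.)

7

Sorted by end: (0,1)  (1,4)  (4,6)  (6,7)  (11,12)  (15,16)  (15,17)  (18,19)
take (0,1); take (1,4); take (4,6); take (6,7); take (11,12); take (15,16); take (18,19).
Selected 7 appointments.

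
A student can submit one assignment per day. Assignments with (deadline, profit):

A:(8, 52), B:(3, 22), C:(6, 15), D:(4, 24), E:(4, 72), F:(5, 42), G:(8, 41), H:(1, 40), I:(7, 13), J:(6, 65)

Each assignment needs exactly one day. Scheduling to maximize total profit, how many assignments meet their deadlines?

8

Take jobs in profit order; each goes to the latest open slot no later than its deadline.
By profit: E(d4,72), J(d6,65), A(d8,52), F(d5,42), G(d8,41), H(d1,40), D(d4,24), B(d3,22), C(d6,15), I(d7,13)
E→slot 4; J→slot 6; A→slot 8; F→slot 5; G→slot 7; H→slot 1; D→slot 3; B→slot 2; C skipped; I skipped.
8 of 10 scheduled.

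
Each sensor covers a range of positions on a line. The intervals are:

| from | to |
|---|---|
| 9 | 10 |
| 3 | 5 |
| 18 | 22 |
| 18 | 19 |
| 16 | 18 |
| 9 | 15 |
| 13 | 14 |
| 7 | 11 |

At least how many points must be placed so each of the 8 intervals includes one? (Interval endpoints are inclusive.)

4

Sort by right endpoint; whenever an interval is uncovered, place a point at its right end.
By right end: [3,5]  [9,10]  [7,11]  [13,14]  [9,15]  [16,18]  [18,19]  [18,22]
[3,5] uncovered → point at 5; [9,10] uncovered → point at 10; [13,14] uncovered → point at 14; [16,18] uncovered → point at 18.
Points: 5, 10, 14, 18 (4 total).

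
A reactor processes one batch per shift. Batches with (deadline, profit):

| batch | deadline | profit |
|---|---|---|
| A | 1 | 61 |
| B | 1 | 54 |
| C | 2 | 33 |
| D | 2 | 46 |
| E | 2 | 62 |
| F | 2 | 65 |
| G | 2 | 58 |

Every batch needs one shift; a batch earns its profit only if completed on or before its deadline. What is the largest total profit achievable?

Sort by profit descending; place each in the latest free slot ≤ its deadline.
Profit order: F=65 E=62 A=61 G=58 B=54 D=46 C=33
Assign: F→slot 2, E→slot 1, A skipped, G skipped, B skipped, D skipped, C skipped.
Slots: [1:E] [2:F]
Profit = 62 + 65 = 127

127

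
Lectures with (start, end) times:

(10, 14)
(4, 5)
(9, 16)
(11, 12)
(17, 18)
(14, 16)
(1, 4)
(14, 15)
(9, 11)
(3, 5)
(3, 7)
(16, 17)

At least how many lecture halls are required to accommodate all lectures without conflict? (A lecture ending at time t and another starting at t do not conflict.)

3

starts: [1, 3, 3, 4, 9, 9, 10, 11, 14, 14, 16, 17]
ends:   [4, 5, 5, 7, 11, 12, 14, 15, 16, 16, 17, 18]
s1→1 s3→2 s3→3  — peak 3.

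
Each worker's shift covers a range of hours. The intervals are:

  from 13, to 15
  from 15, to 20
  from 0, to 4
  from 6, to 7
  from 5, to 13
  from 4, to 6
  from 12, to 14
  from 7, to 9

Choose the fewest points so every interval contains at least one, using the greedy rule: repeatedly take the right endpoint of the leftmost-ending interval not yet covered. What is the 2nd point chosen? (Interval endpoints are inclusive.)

Sort by right endpoint; whenever an interval is uncovered, place a point at its right end.
By right end: [0,4]  [4,6]  [6,7]  [7,9]  [5,13]  [12,14]  [13,15]  [15,20]
[0,4] uncovered → point at 4; [6,7] uncovered → point at 7; [12,14] uncovered → point at 14; [15,20] uncovered → point at 20.
Points: 4, 7, 14, 20 (4 total).

7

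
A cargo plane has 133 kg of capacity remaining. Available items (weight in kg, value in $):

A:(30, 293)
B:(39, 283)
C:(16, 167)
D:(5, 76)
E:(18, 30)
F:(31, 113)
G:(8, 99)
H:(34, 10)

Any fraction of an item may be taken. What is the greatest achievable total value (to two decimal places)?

Ratios (sorted): D 15.20, G 12.38, C 10.44, A 9.77, B 7.26, F 3.65, E 1.67, H 0.29
take D (5 @ 76); take G (8 @ 99); take C (16 @ 167); take A (30 @ 293); take B (39 @ 283); take F (31 @ 113); take 4/18 of E → 6.67. Capacity used 133/133.
Total value = 1037.67

1037.67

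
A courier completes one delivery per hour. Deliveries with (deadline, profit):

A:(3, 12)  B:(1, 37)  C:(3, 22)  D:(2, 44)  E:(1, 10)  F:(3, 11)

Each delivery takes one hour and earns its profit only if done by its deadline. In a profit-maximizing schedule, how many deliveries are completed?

Take jobs in profit order; each goes to the latest open slot no later than its deadline.
Profit order: D=44 B=37 C=22 A=12 F=11 E=10
Assign: D→slot 2, B→slot 1, C→slot 3, A skipped, F skipped, E skipped.
Slots: [1:B] [2:D] [3:C]
3 of 6 scheduled.

3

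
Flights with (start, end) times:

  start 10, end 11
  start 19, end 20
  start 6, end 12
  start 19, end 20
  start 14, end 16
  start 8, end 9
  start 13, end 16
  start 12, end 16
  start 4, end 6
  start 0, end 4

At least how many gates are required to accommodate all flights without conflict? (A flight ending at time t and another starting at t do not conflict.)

3

The answer is the maximum number of intervals overlapping at any instant.
starts: [0, 4, 6, 8, 10, 12, 13, 14, 19, 19]
ends:   [4, 6, 9, 11, 12, 16, 16, 16, 20, 20]
s0→1 e4→0 s4→1 e6→0 s6→1 s8→2 e9→1 s10→2 e11→1 e12→0 s12→1 s13→2 s14→3  — peak 3.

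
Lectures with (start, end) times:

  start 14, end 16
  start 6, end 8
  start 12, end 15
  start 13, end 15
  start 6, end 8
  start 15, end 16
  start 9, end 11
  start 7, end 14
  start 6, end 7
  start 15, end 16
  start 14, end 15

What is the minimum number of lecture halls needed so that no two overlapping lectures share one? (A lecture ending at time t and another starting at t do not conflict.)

Events (time:±→running): 6:+→1 6:+→2 6:+→3 7:-→2 7:+→3 8:-→2 8:-→1 9:+→2 11:-→1 12:+→2 13:+→3 14:-→2 14:+→3 14:+→4 … peak 4.

4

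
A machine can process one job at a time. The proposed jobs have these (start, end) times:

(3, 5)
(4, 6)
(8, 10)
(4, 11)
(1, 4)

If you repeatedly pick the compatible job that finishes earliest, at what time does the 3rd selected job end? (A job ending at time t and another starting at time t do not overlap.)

10

By end time: (1,4), (3,5), (4,6), (8,10), (4,11).
Pick (1,4); next start ≥ 4 → (4,6); next start ≥ 6 → (8,10).
Selected: (1,4) (4,6) (8,10)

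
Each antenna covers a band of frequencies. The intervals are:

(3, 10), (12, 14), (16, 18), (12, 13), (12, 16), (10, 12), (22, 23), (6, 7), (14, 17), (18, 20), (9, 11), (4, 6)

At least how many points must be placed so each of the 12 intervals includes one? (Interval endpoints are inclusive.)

Process intervals by earliest right end; each time one isn't hit yet, stab at its right endpoint.
Sorted: [4,6] [6,7] [3,10] [9,11] [10,12] [12,13] [12,14] [12,16] [14,17] [16,18] [18,20] [22,23]
{[4,6],[6,7],[3,10]} hit by 6; {[9,11],[10,12]} hit by 11; {[12,13],[12,14],[12,16]} hit by 13; {[14,17],[16,18]} hit by 17; {[18,20]} hit by 20; {[22,23]} hit by 23.
Points: 6, 11, 13, 17, 20, 23 (6 total).

6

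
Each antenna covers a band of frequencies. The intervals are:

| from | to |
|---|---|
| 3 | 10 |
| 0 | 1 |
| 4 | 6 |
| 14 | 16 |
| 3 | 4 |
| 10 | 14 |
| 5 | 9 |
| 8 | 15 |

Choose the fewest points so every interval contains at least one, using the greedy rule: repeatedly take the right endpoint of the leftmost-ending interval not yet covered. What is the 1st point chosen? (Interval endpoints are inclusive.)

Process intervals by earliest right end; each time one isn't hit yet, stab at its right endpoint.
Sorted: [0,1] [3,4] [4,6] [5,9] [3,10] [10,14] [8,15] [14,16]
{[0,1]} hit by 1; {[3,4],[4,6]} hit by 4; {[5,9],[3,10]} hit by 9; {[10,14],[8,15],[14,16]} hit by 14.
Points: 1, 4, 9, 14 (4 total).

1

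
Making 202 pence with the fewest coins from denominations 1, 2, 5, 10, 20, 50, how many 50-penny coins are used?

Greedy: take as many of the largest coin as possible, then repeat with the remainder.
202 − 4×50→2 − 1×2→0
Count of 50: 4

4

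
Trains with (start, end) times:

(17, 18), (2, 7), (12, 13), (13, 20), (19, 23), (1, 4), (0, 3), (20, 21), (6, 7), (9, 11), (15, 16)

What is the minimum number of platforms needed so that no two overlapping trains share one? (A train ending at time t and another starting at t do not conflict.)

Count concurrent intervals with a sweep; the peak is the room count.
Events (time:±→running): 0:+→1 1:+→2 2:+→3 … peak 3.

3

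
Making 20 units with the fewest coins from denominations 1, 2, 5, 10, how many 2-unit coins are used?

20 − 2×10→0
Count of 2: 0

0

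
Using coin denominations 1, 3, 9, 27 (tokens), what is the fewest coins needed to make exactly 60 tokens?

4

Use the largest denomination that fits, subtract, and repeat.
60 − 2×27→6 − 2×3→0
Total coins = 2 + 2 = 4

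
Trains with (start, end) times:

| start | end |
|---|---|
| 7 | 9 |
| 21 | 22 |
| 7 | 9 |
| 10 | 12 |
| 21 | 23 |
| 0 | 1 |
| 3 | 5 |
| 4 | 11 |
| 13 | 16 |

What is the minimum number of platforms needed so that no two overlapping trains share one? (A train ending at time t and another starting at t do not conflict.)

3

Count concurrent intervals with a sweep; the peak is the room count.
starts: [0, 3, 4, 7, 7, 10, 13, 21, 21]
ends:   [1, 5, 9, 9, 11, 12, 16, 22, 23]
s0→1 e1→0 s3→1 s4→2 e5→1 s7→2 s7→3  — peak 3.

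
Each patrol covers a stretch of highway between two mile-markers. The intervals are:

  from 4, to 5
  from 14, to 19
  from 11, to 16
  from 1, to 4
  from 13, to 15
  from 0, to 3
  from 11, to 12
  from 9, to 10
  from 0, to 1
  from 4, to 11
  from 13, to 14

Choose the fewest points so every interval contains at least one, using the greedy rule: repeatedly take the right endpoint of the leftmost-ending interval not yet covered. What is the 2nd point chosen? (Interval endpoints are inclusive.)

5

Sorted: [0,1] [0,3] [1,4] [4,5] [9,10] [4,11] [11,12] [13,14] [13,15] [11,16] [14,19]
{[0,1],[0,3],[1,4]} hit by 1; {[4,5]} hit by 5; {[9,10],[4,11]} hit by 10; {[11,12]} hit by 12; {[13,14],[13,15],[11,16],[14,19]} hit by 14.
Points: 1, 5, 10, 12, 14 (5 total).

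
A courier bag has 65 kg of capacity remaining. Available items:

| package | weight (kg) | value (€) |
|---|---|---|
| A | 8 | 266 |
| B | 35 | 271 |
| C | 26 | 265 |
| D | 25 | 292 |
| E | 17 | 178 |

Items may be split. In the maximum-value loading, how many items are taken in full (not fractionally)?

3

Sort by value per unit weight and fill in that order.
Ratios (sorted): A 33.25, D 11.68, E 10.47, C 10.19, B 7.74
take A (8 @ 266); take D (25 @ 292); take E (17 @ 178); take 15/26 of C → 152.88. Capacity used 65/65.
3 item(s) taken whole; one partial (take 15/26 of C).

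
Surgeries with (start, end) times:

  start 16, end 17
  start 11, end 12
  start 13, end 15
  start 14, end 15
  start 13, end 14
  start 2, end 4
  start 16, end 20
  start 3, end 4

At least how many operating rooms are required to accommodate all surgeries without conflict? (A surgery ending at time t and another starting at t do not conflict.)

2

Count concurrent intervals with a sweep; the peak is the room count.
starts: [2, 3, 11, 13, 13, 14, 16, 16]
ends:   [4, 4, 12, 14, 15, 15, 17, 20]
s2→1 s3→2  — peak 2.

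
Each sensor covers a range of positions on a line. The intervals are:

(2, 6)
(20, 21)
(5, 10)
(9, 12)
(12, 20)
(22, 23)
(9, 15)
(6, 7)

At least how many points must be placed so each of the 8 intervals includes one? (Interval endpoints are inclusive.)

4

Process intervals by earliest right end; each time one isn't hit yet, stab at its right endpoint.
By right end: [2,6]  [6,7]  [5,10]  [9,12]  [9,15]  [12,20]  [20,21]  [22,23]
[2,6] uncovered → point at 6; [9,12] uncovered → point at 12; [20,21] uncovered → point at 21; [22,23] uncovered → point at 23.
Points: 6, 12, 21, 23 (4 total).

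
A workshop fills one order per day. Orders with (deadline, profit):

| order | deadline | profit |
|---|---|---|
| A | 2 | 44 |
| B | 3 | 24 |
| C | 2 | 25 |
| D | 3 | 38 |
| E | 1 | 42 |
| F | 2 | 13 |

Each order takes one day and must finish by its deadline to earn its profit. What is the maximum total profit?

124

By profit: A(d2,44), E(d1,42), D(d3,38), C(d2,25), B(d3,24), F(d2,13)
A→slot 2; E→slot 1; D→slot 3; C skipped; B skipped; F skipped.
Profit = 42 + 44 + 38 = 124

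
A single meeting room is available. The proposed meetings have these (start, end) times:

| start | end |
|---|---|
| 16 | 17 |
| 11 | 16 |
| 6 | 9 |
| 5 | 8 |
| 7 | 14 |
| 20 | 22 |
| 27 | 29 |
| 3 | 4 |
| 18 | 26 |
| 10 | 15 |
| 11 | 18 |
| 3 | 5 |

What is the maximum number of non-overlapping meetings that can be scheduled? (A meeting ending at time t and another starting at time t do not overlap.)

Order by finish time; keep every interval that doesn't clash with the previous kept one.
By end time: (3,4), (3,5), (5,8), (6,9), (7,14), (10,15), (11,16), (16,17), (11,18), (20,22), (18,26), (27,29).
Pick (3,4); next start ≥ 4 → (5,8); next start ≥ 8 → (10,15); next start ≥ 15 → (16,17); next start ≥ 17 → (20,22); next start ≥ 22 → (27,29).
Selected 6 meetings.

6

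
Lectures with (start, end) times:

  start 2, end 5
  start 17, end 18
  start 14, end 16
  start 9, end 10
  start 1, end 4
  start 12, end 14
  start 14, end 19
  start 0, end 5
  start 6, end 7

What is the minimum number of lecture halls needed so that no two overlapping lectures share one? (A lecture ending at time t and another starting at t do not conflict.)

3

The answer is the maximum number of intervals overlapping at any instant.
starts: [0, 1, 2, 6, 9, 12, 14, 14, 17]
ends:   [4, 5, 5, 7, 10, 14, 16, 18, 19]
s0→1 s1→2 s2→3  — peak 3.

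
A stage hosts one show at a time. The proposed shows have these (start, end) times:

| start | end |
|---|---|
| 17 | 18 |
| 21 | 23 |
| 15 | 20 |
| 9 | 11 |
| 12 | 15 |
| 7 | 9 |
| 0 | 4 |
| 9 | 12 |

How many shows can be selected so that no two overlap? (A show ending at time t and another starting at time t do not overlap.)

Sorted by end: (0,4)  (7,9)  (9,11)  (9,12)  (12,15)  (17,18)  (15,20)  (21,23)
take (0,4); take (7,9); take (9,11); skip (9,12); take (12,15); take (17,18); skip (15,20); take (21,23).
Selected 6 shows.

6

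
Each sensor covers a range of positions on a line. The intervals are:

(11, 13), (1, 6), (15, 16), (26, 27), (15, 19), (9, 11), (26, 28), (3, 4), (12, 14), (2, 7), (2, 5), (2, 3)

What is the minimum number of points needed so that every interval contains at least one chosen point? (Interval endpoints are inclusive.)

Process intervals by earliest right end; each time one isn't hit yet, stab at its right endpoint.
Sorted: [2,3] [3,4] [2,5] [1,6] [2,7] [9,11] [11,13] [12,14] [15,16] [15,19] [26,27] [26,28]
{[2,3],[3,4],[2,5],[1,6],[2,7]} hit by 3; {[9,11],[11,13]} hit by 11; {[12,14]} hit by 14; {[15,16],[15,19]} hit by 16; {[26,27],[26,28]} hit by 27.
Points: 3, 11, 14, 16, 27 (5 total).

5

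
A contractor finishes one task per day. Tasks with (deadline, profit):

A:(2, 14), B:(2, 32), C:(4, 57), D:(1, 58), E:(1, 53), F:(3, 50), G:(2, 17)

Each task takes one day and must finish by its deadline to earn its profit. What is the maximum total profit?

197

Sort by profit descending; place each in the latest free slot ≤ its deadline.
By profit: D(d1,58), C(d4,57), E(d1,53), F(d3,50), B(d2,32), G(d2,17), A(d2,14)
D→slot 1; C→slot 4; E skipped; F→slot 3; B→slot 2; G skipped; A skipped.
Profit = 58 + 32 + 50 + 57 = 197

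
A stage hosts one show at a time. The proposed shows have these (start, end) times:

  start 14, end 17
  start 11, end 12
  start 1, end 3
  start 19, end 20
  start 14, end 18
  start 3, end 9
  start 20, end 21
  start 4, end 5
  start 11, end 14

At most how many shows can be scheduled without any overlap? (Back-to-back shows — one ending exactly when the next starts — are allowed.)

Sorted by end: (1,3)  (4,5)  (3,9)  (11,12)  (11,14)  (14,17)  (14,18)  (19,20)  (20,21)
take (1,3); take (4,5); skip (3,9); take (11,12); take (14,17); skip (14,18); take (19,20); take (20,21).
Selected 6 shows.

6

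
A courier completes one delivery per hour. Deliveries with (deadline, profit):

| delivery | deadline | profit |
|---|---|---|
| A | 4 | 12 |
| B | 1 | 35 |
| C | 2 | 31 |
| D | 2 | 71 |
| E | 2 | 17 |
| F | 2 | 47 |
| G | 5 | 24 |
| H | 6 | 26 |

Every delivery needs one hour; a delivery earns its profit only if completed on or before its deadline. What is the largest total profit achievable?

Sort by profit descending; place each in the latest free slot ≤ its deadline.
By profit: D(d2,71), F(d2,47), B(d1,35), C(d2,31), H(d6,26), G(d5,24), E(d2,17), A(d4,12)
D→slot 2; F→slot 1; B skipped; C skipped; H→slot 6; G→slot 5; E skipped; A→slot 4.
Profit = 47 + 71 + 12 + 24 + 26 = 180

180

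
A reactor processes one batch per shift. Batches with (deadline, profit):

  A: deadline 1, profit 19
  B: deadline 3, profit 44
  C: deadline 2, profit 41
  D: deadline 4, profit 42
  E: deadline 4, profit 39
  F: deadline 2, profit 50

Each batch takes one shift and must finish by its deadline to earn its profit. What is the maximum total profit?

177

Profit order: F=50 B=44 D=42 C=41 E=39 A=19
Assign: F→slot 2, B→slot 3, D→slot 4, C→slot 1, E skipped, A skipped.
Slots: [1:C] [2:F] [3:B] [4:D]
Profit = 41 + 50 + 44 + 42 = 177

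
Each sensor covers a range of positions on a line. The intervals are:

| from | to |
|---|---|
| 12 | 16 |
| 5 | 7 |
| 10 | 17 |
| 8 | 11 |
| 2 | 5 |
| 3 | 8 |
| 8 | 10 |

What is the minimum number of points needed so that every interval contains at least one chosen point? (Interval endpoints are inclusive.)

Process intervals by earliest right end; each time one isn't hit yet, stab at its right endpoint.
Sorted: [2,5] [5,7] [3,8] [8,10] [8,11] [12,16] [10,17]
{[2,5],[5,7],[3,8]} hit by 5; {[8,10],[8,11]} hit by 10; {[12,16],[10,17]} hit by 16.
Points: 5, 10, 16 (3 total).

3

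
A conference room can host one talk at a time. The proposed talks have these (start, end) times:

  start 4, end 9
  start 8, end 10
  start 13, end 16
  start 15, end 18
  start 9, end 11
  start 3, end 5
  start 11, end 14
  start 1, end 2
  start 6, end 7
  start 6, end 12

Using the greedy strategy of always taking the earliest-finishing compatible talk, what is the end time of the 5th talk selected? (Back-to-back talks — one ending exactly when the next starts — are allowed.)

Sort by end time and greedily take each interval whose start is ≥ the last chosen end.
Sorted by end: (1,2)  (3,5)  (6,7)  (4,9)  (8,10)  (9,11)  (6,12)  (11,14)  (13,16)  (15,18)
take (1,2); take (3,5); take (6,7); take (8,10); skip (9,11); skip (6,12); take (11,14); skip (13,16); take (15,18).
Selected: (1,2) (3,5) (6,7) (8,10) (11,14) (15,18)

14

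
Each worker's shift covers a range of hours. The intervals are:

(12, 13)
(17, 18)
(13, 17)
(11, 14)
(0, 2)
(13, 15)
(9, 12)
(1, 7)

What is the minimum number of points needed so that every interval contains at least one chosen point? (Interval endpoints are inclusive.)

4

Process intervals by earliest right end; each time one isn't hit yet, stab at its right endpoint.
By right end: [0,2]  [1,7]  [9,12]  [12,13]  [11,14]  [13,15]  [13,17]  [17,18]
[0,2] uncovered → point at 2; [9,12] uncovered → point at 12; [13,15] uncovered → point at 15; [17,18] uncovered → point at 18.
Points: 2, 12, 15, 18 (4 total).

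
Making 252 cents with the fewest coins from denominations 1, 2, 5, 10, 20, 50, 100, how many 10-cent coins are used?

Greedy: take as many of the largest coin as possible, then repeat with the remainder.
252 = 2×100 + 1×50 + 1×2
Count of 10: 0

0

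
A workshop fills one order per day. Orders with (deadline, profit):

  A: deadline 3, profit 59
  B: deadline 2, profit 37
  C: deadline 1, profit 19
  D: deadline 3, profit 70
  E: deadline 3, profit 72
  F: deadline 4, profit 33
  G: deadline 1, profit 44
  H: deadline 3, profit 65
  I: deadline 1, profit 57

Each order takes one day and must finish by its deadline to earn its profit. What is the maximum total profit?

By profit: E(d3,72), D(d3,70), H(d3,65), A(d3,59), I(d1,57), G(d1,44), B(d2,37), F(d4,33), C(d1,19)
E→slot 3; D→slot 2; H→slot 1; A skipped; I skipped; G skipped; B skipped; F→slot 4; C skipped.
Profit = 65 + 70 + 72 + 33 = 240

240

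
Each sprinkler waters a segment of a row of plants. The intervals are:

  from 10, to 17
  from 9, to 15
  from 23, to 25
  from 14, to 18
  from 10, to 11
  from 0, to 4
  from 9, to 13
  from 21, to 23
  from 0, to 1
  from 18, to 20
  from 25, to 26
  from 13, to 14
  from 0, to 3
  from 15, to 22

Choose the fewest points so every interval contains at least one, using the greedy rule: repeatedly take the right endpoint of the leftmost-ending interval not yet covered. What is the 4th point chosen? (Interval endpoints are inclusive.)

20

Sort by right endpoint; whenever an interval is uncovered, place a point at its right end.
Sorted: [0,1] [0,3] [0,4] [10,11] [9,13] [13,14] [9,15] [10,17] [14,18] [18,20] [15,22] [21,23] [23,25] [25,26]
{[0,1],[0,3],[0,4]} hit by 1; {[10,11],[9,13]} hit by 11; {[13,14],[9,15],[10,17],[14,18]} hit by 14; {[18,20],[15,22]} hit by 20; {[21,23],[23,25]} hit by 23; {[25,26]} hit by 26.
Points: 1, 11, 14, 20, 23, 26 (6 total).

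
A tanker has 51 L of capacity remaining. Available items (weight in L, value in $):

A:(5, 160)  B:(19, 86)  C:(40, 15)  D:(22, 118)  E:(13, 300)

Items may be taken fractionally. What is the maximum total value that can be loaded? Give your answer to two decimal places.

627.79

Greedy by value/weight ratio, highest first.
Ratios (sorted): A 32.00, E 23.08, D 5.36, B 4.53, C 0.38
take A (5 @ 160); take E (13 @ 300); take D (22 @ 118); take 11/19 of B → 49.79. Capacity used 51/51.
Total value = 627.79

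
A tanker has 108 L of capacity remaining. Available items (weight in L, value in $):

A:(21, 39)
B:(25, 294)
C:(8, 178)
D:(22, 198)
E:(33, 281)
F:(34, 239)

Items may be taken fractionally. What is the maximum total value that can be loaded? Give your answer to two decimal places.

1091.59

Order: C (178/8=22.25) > B (294/25=11.76) > D (198/22=9.00) > E (281/33=8.52) > F (239/34=7.03) > A (39/21=1.86)
Fill: take C (8 @ 178) → take B (25 @ 294) → take D (22 @ 198) → take E (33 @ 281) → take 20/34 of F → 140.59; 108/108 used.
Total value = 1091.59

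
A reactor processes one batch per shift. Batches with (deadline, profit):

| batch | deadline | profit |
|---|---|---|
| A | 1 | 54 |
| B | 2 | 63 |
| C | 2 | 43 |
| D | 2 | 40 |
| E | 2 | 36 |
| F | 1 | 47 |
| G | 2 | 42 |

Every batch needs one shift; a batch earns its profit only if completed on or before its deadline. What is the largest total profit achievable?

117

By profit: B(d2,63), A(d1,54), F(d1,47), C(d2,43), G(d2,42), D(d2,40), E(d2,36)
B→slot 2; A→slot 1; F skipped; C skipped; G skipped; D skipped; E skipped.
Profit = 54 + 63 = 117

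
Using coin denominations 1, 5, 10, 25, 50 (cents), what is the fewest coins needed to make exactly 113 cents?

6

Use the largest denomination that fits, subtract, and repeat.
113 − 2×50→13 − 1×10→3 − 3×1→0
Total coins = 2 + 1 + 3 = 6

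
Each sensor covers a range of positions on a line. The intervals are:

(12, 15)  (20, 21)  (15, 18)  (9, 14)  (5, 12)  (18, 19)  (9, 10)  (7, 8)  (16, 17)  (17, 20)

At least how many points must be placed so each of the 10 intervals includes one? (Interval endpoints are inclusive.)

6

Sort by right endpoint; whenever an interval is uncovered, place a point at its right end.
By right end: [7,8]  [9,10]  [5,12]  [9,14]  [12,15]  [16,17]  [15,18]  [18,19]  [17,20]  [20,21]
[7,8] uncovered → point at 8; [9,10] uncovered → point at 10; [12,15] uncovered → point at 15; [16,17] uncovered → point at 17; [18,19] uncovered → point at 19; [20,21] uncovered → point at 21.
Points: 8, 10, 15, 17, 19, 21 (6 total).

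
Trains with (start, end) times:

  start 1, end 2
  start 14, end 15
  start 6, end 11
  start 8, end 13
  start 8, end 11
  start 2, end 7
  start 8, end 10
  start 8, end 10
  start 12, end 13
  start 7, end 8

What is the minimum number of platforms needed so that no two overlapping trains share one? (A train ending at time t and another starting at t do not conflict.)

Events (time:±→running): 1:+→1 2:-→0 2:+→1 6:+→2 7:-→1 7:+→2 8:-→1 8:+→2 8:+→3 8:+→4 8:+→5 … peak 5.

5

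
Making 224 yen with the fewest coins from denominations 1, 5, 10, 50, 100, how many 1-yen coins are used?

4

Use the largest denomination that fits, subtract, and repeat.
224 = 2×100 + 2×10 + 4×1
Count of 1: 4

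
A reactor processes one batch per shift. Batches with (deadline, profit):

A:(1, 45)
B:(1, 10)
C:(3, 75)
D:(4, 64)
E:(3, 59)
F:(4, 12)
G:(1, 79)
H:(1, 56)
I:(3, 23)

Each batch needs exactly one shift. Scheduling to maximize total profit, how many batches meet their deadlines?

Sort by profit descending; place each in the latest free slot ≤ its deadline.
By profit: G(d1,79), C(d3,75), D(d4,64), E(d3,59), H(d1,56), A(d1,45), I(d3,23), F(d4,12), B(d1,10)
G→slot 1; C→slot 3; D→slot 4; E→slot 2; H skipped; A skipped; I skipped; F skipped; B skipped.
4 of 9 scheduled.

4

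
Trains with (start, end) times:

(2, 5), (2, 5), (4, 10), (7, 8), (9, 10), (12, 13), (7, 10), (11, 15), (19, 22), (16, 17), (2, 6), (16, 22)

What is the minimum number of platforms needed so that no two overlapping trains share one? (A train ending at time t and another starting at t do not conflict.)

4

The answer is the maximum number of intervals overlapping at any instant.
Events (time:±→running): 2:+→1 2:+→2 2:+→3 4:+→4 … peak 4.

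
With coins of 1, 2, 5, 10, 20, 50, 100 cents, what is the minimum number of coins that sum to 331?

Greedy: take as many of the largest coin as possible, then repeat with the remainder.
331 = 3×100 + 1×20 + 1×10 + 1×1
Total coins = 3 + 1 + 1 + 1 = 6

6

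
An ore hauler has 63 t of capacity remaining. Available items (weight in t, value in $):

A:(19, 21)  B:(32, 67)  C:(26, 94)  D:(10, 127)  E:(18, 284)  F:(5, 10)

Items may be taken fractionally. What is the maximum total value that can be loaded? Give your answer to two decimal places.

Greedy by value/weight ratio, highest first.
Order: E (284/18=15.78) > D (127/10=12.70) > C (94/26=3.62) > B (67/32=2.09) > F (10/5=2.00) > A (21/19=1.11)
Fill: take E (18 @ 284) → take D (10 @ 127) → take C (26 @ 94) → take 9/32 of B → 18.84; 63/63 used.
Total value = 523.84

523.84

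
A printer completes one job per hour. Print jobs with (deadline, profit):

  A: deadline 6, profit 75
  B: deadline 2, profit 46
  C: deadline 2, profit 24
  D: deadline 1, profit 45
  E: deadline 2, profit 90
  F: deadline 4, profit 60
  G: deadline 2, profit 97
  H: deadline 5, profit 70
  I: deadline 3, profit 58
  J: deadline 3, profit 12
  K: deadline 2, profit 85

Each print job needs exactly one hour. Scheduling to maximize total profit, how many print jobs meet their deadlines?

By profit: G(d2,97), E(d2,90), K(d2,85), A(d6,75), H(d5,70), F(d4,60), I(d3,58), B(d2,46), D(d1,45), C(d2,24), J(d3,12)
G→slot 2; E→slot 1; K skipped; A→slot 6; H→slot 5; F→slot 4; I→slot 3; B skipped; D skipped; C skipped; J skipped.
6 of 11 scheduled.

6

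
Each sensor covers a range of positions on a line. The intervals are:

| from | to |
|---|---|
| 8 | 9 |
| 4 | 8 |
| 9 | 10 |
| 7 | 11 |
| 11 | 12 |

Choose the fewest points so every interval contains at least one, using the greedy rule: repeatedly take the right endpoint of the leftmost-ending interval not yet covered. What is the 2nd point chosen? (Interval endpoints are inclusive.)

10

Process intervals by earliest right end; each time one isn't hit yet, stab at its right endpoint.
Sorted: [4,8] [8,9] [9,10] [7,11] [11,12]
{[4,8],[8,9]} hit by 8; {[9,10],[7,11]} hit by 10; {[11,12]} hit by 12.
Points: 8, 10, 12 (3 total).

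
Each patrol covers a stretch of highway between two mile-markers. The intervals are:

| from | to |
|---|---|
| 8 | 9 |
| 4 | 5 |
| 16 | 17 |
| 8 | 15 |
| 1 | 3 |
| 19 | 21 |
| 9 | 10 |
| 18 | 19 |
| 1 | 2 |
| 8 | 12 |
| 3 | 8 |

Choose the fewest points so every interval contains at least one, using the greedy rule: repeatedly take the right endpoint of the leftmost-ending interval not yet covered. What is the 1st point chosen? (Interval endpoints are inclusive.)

2

Sorted: [1,2] [1,3] [4,5] [3,8] [8,9] [9,10] [8,12] [8,15] [16,17] [18,19] [19,21]
{[1,2],[1,3]} hit by 2; {[4,5],[3,8]} hit by 5; {[8,9],[9,10],[8,12],[8,15]} hit by 9; {[16,17]} hit by 17; {[18,19],[19,21]} hit by 19.
Points: 2, 5, 9, 17, 19 (5 total).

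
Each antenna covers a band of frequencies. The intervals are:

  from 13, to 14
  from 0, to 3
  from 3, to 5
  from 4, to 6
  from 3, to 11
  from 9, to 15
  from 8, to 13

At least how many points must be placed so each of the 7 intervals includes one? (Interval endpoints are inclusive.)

3

Sort by right endpoint; whenever an interval is uncovered, place a point at its right end.
Sorted: [0,3] [3,5] [4,6] [3,11] [8,13] [13,14] [9,15]
{[0,3],[3,5]} hit by 3; {[4,6],[3,11]} hit by 6; {[8,13],[13,14],[9,15]} hit by 13.
Points: 3, 6, 13 (3 total).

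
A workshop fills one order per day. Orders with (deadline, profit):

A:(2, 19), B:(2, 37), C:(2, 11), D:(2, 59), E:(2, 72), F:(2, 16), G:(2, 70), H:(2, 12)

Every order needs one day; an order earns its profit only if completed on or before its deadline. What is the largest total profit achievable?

142

Profit order: E=72 G=70 D=59 B=37 A=19 F=16 H=12 C=11
Assign: E→slot 2, G→slot 1, D skipped, B skipped, A skipped, F skipped, H skipped, C skipped.
Slots: [1:G] [2:E]
Profit = 70 + 72 = 142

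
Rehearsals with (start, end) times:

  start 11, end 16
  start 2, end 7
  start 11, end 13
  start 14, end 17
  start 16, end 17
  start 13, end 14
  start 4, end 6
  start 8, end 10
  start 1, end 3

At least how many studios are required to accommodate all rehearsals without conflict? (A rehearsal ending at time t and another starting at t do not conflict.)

2

Events (time:±→running): 1:+→1 2:+→2 … peak 2.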